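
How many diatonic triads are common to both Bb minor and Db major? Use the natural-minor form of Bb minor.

7

Diatonic triads of Bb minor (natural minor): Bbm (i), Cdim (ii°), Db (III), Ebm (iv), Fm (v), Gb (VI), Ab (VII).
Diatonic triads of Db major: Db (I), Ebm (ii), Fm (iii), Gb (IV), Ab (V), Bbm (vi), Cdim (vii°).
Matching root and quality in both lists: Bbm, Cdim, Db, Ebm, Fm, Gb, Ab.
That gives 7 common triads.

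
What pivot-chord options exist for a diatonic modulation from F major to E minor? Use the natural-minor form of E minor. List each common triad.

Am, C

Triads in F major: F major (I), G minor (ii), A minor (iii), Bb major (IV), C major (V), D minor (vi), E diminished (vii°).
Triads in E minor (natural minor): E minor (i), F# diminished (ii°), G major (III), A minor (iv), B minor (v), C major (VI), D major (VII).
Shared triads with their functions: A minor (iii in F major, iv in E minor); C major (V in F major, VI in E minor).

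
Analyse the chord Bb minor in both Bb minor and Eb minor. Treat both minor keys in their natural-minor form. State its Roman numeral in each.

The scale of Bb minor (natural minor) is Bb C Db Eb F Gb Ab; Bb is degree 1, and the triad built there (Bb-Db-F) is minor, so it is i.
The scale of Eb minor (natural minor) is Eb F Gb Ab Bb Cb Db; Bb is degree 5, and the triad built there (Bb-Db-F) is minor, so it is v.

i in Bb minor; v in Eb minor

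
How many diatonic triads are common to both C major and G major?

Diatonic triads of C major: C (I), Dm (ii), Em (iii), F (IV), G (V), Am (vi), Bdim (vii°).
Diatonic triads of G major: G (I), Am (ii), Bm (iii), C (IV), D (V), Em (vi), F#dim (vii°).
Matching root and quality in both lists: C, Em, G, Am.
That gives 4 common triads.

4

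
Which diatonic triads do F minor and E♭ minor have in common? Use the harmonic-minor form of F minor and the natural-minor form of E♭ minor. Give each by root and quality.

B♭m, D♭

Triads in F minor (harmonic minor): Fm (i), Gdim (ii°), A♭aug (III+), B♭m (iv), C (V), D♭ (VI), Edim (vii°).
Triads in E♭ minor (natural minor): E♭m (i), Fdim (ii°), G♭ (III), A♭m (iv), B♭m (v), C♭ (VI), D♭ (VII).
Shared triads with their functions: B♭m (iv in F minor, v in E♭ minor); D♭ (VI in F minor, VII in E♭ minor).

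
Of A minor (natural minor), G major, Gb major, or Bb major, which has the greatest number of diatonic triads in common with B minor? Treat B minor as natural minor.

Triads of B minor (natural minor): B minor (i), C# diminished (ii°), D major (III), E minor (iv), F# minor (v), G major (VI), A major (VII).
A minor (natural minor) shares 2: Em, G.
G major shares 4: Bm, D, Em, G.
Gb major shares 0: none.
Bb major shares 0: none.
The most common triads (4) are shared with G major.

G major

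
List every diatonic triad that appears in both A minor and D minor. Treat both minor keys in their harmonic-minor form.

Triads in A minor (harmonic minor): Am (i), Bdim (ii°), Caug (III+), Dm (iv), E (V), F (VI), G#dim (vii°).
Triads in D minor (harmonic minor): Dm (i), Edim (ii°), Faug (III+), Gm (iv), A (V), Bb (VI), C#dim (vii°).
Shared triads with their functions: Dm (iv in A minor, i in D minor).

Dm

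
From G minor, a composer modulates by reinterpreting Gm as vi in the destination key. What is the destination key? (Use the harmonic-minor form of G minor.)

The numeral vi denotes a minor triad on scale degree 6. With G on degree 6, the tonic of the new key is B♭.
Degree 6 carries a minor triad in major keys, so the destination is B♭ major.
Check: the diatonic triads of B♭ major are B♭ (I), Cm (ii), Dm (iii), E♭ (IV), F (V), Gm (vi), Adim (vii°) — Gm is indeed vi.

B♭ major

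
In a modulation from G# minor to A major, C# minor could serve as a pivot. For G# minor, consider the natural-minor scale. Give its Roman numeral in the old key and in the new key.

The scale of G# minor (natural minor) is G# A# B C# D# E F#; C# is degree 4, and the triad built there (C#-E-G#) is minor, so it is iv.
The scale of A major is A B C# D E F# G#; C# is degree 3, and the triad built there (C#-E-G#) is minor, so it is iii.

iv in G# minor; iii in A major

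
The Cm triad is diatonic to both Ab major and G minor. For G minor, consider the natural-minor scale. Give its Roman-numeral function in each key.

iii in Ab major; iv in G minor

The scale of Ab major is Ab Bb C Db Eb F G; C is degree 3, and the triad built there (C-Eb-G) is minor, so it is iii.
The scale of G minor (natural minor) is G A Bb C D Eb F; C is degree 4, and the triad built there (C-Eb-G) is minor, so it is iv.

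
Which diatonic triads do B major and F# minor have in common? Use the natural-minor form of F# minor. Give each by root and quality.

Triads in B major: B (I), C#m (ii), D#m (iii), E (IV), F# (V), G#m (vi), A#dim (vii°).
Triads in F# minor (natural minor): F#m (i), G#dim (ii°), A (III), Bm (iv), C#m (v), D (VI), E (VII).
Shared triads with their functions: C#m (ii in B major, v in F# minor); E (IV in B major, VII in F# minor).

C#m, E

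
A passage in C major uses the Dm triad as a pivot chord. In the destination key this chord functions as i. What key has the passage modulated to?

D minor

The numeral i denotes a minor triad on scale degree 1. With D on degree 1, the tonic of the new key is D.
Degree 1 carries a minor triad in minor keys, so the destination is D minor.
Check: the diatonic triads of D minor (natural minor) are Dm (i), Edim (ii°), F (III), Gm (iv), Am (v), Bb (VI), C (VII) — Dm is indeed i.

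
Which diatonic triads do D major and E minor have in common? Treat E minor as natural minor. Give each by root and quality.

Triads in D major: D (I), Em (ii), F#m (iii), G (IV), A (V), Bm (vi), C#dim (vii°).
Triads in E minor (natural minor): Em (i), F#dim (ii°), G (III), Am (iv), Bm (v), C (VI), D (VII).
Shared triads with their functions: D (I in D major, VII in E minor); Em (ii in D major, i in E minor); G (IV in D major, III in E minor); Bm (vi in D major, v in E minor).

D, Em, G, Bm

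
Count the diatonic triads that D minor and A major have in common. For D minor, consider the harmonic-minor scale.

Diatonic triads of D minor (harmonic minor): D minor (i), E diminished (ii°), F augmented (III+), G minor (iv), A major (V), Bb major (VI), C# diminished (vii°).
Diatonic triads of A major: A major (I), B minor (ii), C# minor (iii), D major (IV), E major (V), F# minor (vi), G# diminished (vii°).
Matching root and quality in both lists: A major.
That gives 1 common triad.

1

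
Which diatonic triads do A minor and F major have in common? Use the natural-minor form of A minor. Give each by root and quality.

Triads in A minor (natural minor): A minor (i), B diminished (ii°), C major (III), D minor (iv), E minor (v), F major (VI), G major (VII).
Triads in F major: F major (I), G minor (ii), A minor (iii), Bb major (IV), C major (V), D minor (vi), E diminished (vii°).
Shared triads with their functions: A minor (i in A minor, iii in F major); C major (III in A minor, V in F major); D minor (iv in A minor, vi in F major); F major (VI in A minor, I in F major).

Am, C, Dm, F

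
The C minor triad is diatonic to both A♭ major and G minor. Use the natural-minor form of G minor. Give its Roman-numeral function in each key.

The scale of A♭ major is A♭ B♭ C D♭ E♭ F G; C is degree 3, and the triad built there (C-E♭-G) is minor, so it is iii.
The scale of G minor (natural minor) is G A B♭ C D E♭ F; C is degree 4, and the triad built there (C-E♭-G) is minor, so it is iv.

iii in A♭ major; iv in G minor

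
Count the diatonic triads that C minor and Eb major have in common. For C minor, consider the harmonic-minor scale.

Diatonic triads of C minor (harmonic minor): Cm (i), Ddim (ii°), Ebaug (III+), Fm (iv), G (V), Ab (VI), Bdim (vii°).
Diatonic triads of Eb major: Eb (I), Fm (ii), Gm (iii), Ab (IV), Bb (V), Cm (vi), Ddim (vii°).
Matching root and quality in both lists: Cm, Ddim, Fm, Ab.
That gives 4 common triads.

4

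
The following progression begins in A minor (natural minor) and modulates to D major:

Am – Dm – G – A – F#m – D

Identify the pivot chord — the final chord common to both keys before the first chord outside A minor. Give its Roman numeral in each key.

Chords diatonic to A minor: Am, Bdim, C, Dm, Em, F, G.
Reading the progression, the first chord not in that set is A, so the modulation leaves A minor there.
The chord immediately before A is G, which is diatonic to both keys: VII in A minor and IV in D major.

G — VII in A minor, IV in D major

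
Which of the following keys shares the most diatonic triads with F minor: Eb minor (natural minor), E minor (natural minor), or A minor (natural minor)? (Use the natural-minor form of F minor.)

Triads of F minor (natural minor): F minor (i), G diminished (ii°), Ab major (III), Bb minor (iv), C minor (v), Db major (VI), Eb major (VII).
Eb minor (natural minor) shares 2: Bbm, Db.
E minor (natural minor) shares 0: none.
A minor (natural minor) shares 0: none.
The most common triads (2) are shared with Eb minor.

Eb minor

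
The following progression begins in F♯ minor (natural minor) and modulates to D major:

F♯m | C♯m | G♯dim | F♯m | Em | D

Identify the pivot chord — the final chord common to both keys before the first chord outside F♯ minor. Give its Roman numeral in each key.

F♯m — i in F♯ minor, iii in D major

Chords diatonic to F♯ minor: F♯m, G♯dim, A, Bm, C♯m, D, E.
Reading the progression, the first chord not in that set is Em, so the modulation leaves F♯ minor there.
The chord immediately before Em is F♯m, which is diatonic to both keys: i in F♯ minor and iii in D major.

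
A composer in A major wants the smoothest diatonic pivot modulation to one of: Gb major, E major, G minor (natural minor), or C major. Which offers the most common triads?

Triads of A major: A major (I), B minor (ii), C# minor (iii), D major (IV), E major (V), F# minor (vi), G# diminished (vii°).
Gb major shares 0: none.
E major shares 4: A, C#m, E, F#m.
G minor (natural minor) shares 0: none.
C major shares 0: none.
The most common triads (4) are shared with E major.

E major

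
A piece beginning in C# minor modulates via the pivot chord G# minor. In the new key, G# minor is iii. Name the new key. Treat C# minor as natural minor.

The numeral iii denotes a minor triad on scale degree 3. With G# on degree 3, the tonic of the new key is E.
Degree 3 carries a minor triad in major keys, so the destination is E major.
Check: the diatonic triads of E major are E (I), F#m (ii), G#m (iii), A (IV), B (V), C#m (vi), D#dim (vii°) — G# minor is indeed iii.

E major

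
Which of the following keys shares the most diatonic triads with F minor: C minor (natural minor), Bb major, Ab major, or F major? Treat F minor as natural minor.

Ab major

Triads of F minor (natural minor): Fm (i), Gdim (ii°), Ab (III), Bbm (iv), Cm (v), Db (VI), Eb (VII).
C minor (natural minor) shares 4: Fm, Ab, Cm, Eb.
Bb major shares 2: Cm, Eb.
Ab major shares 7: Fm, Gdim, Ab, Bbm, Cm, Db, Eb.
F major shares 0: none.
The most common triads (7) are shared with Ab major.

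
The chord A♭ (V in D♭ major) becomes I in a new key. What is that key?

The numeral I denotes a major triad on scale degree 1. With A♭ on degree 1, the tonic of the new key is A♭.
Degree 1 carries a major triad in major keys, so the destination is A♭ major.
Check: the diatonic triads of A♭ major are A♭ (I), B♭m (ii), Cm (iii), D♭ (IV), E♭ (V), Fm (vi), Gdim (vii°) — A♭ is indeed I.

A♭ major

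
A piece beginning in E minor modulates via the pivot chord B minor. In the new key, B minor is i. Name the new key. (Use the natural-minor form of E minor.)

B minor

The numeral i denotes a minor triad on scale degree 1. With B on degree 1, the tonic of the new key is B.
Degree 1 carries a minor triad in minor keys, so the destination is B minor.
Check: the diatonic triads of B minor (natural minor) are Bm (i), C♯dim (ii°), D (III), Em (iv), F♯m (v), G (VI), A (VII) — B minor is indeed i.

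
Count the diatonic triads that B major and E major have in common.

4

Diatonic triads of B major: B (I), C♯m (ii), D♯m (iii), E (IV), F♯ (V), G♯m (vi), A♯dim (vii°).
Diatonic triads of E major: E (I), F♯m (ii), G♯m (iii), A (IV), B (V), C♯m (vi), D♯dim (vii°).
Matching root and quality in both lists: B, C♯m, E, G♯m.
That gives 4 common triads.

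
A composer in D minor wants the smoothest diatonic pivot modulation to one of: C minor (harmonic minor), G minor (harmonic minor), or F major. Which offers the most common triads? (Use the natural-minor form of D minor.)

Triads of D minor (natural minor): Dm (i), Edim (ii°), F (III), Gm (iv), Am (v), Bb (VI), C (VII).
C minor (harmonic minor) shares 0: none.
G minor (harmonic minor) shares 1: Gm.
F major shares 7: Dm, Edim, F, Gm, Am, Bb, C.
The most common triads (7) are shared with F major.

F major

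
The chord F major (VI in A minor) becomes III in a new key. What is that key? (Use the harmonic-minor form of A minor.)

D minor

The numeral III denotes a major triad on scale degree 3. With F on degree 3, the tonic of the new key is D.
Degree 3 carries a major triad in natural-minor keys, so the destination is D minor.
Check: the diatonic triads of D minor (natural minor) are Dm (i), Edim (ii°), F (III), Gm (iv), Am (v), B♭ (VI), C (VII) — F major is indeed III.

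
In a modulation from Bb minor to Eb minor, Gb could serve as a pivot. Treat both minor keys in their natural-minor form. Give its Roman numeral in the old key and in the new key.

VI in Bb minor; III in Eb minor

The scale of Bb minor (natural minor) is Bb C Db Eb F Gb Ab; Gb is degree 6, and the triad built there (Gb-Bb-Db) is major, so it is VI.
The scale of Eb minor (natural minor) is Eb F Gb Ab Bb Cb Db; Gb is degree 3, and the triad built there (Gb-Bb-Db) is major, so it is III.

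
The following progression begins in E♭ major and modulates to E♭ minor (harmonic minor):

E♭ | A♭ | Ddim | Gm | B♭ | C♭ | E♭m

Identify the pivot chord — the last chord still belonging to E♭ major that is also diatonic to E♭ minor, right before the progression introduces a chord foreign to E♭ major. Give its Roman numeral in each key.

B♭ — V in E♭ major, V in E♭ minor

Chords diatonic to E♭ major: E♭, Fm, Gm, A♭, B♭, Cm, Ddim.
Reading the progression, the first chord not in that set is C♭, so the modulation leaves E♭ major there.
The chord immediately before C♭ is B♭, which is diatonic to both keys: V in E♭ major and V in E♭ minor.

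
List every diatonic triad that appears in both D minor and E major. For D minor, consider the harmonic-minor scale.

Triads in D minor (harmonic minor): Dm (i), Edim (ii°), Faug (III+), Gm (iv), A (V), Bb (VI), C#dim (vii°).
Triads in E major: E (I), F#m (ii), G#m (iii), A (IV), B (V), C#m (vi), D#dim (vii°).
Shared triads with their functions: A (V in D minor, IV in E major).

A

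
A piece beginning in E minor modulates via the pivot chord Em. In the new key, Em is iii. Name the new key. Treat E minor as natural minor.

The numeral iii denotes a minor triad on scale degree 3. With E on degree 3, the tonic of the new key is C.
Degree 3 carries a minor triad in major keys, so the destination is C major.
Check: the diatonic triads of C major are C (I), Dm (ii), Em (iii), F (IV), G (V), Am (vi), Bdim (vii°) — Em is indeed iii.

C major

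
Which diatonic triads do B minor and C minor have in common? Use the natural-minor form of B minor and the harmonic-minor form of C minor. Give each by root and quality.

G

Triads in B minor (natural minor): B minor (i), C# diminished (ii°), D major (III), E minor (iv), F# minor (v), G major (VI), A major (VII).
Triads in C minor (harmonic minor): C minor (i), D diminished (ii°), Eb augmented (III+), F minor (iv), G major (V), Ab major (VI), B diminished (vii°).
Shared triads with their functions: G major (VI in B minor, V in C minor).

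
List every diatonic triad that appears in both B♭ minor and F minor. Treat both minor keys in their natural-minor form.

B♭m, D♭, Fm, A♭

Triads in B♭ minor (natural minor): B♭m (i), Cdim (ii°), D♭ (III), E♭m (iv), Fm (v), G♭ (VI), A♭ (VII).
Triads in F minor (natural minor): Fm (i), Gdim (ii°), A♭ (III), B♭m (iv), Cm (v), D♭ (VI), E♭ (VII).
Shared triads with their functions: B♭m (i in B♭ minor, iv in F minor); D♭ (III in B♭ minor, VI in F minor); Fm (v in B♭ minor, i in F minor); A♭ (VII in B♭ minor, III in F minor).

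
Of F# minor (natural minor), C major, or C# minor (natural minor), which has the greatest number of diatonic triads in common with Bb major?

Triads of Bb major: Bb major (I), C minor (ii), D minor (iii), Eb major (IV), F major (V), G minor (vi), A diminished (vii°).
F# minor (natural minor) shares 0: none.
C major shares 2: Dm, F.
C# minor (natural minor) shares 0: none.
The most common triads (2) are shared with C major.

C major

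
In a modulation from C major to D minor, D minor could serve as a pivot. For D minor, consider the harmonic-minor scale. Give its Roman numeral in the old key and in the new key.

The scale of C major is C D E F G A B; D is degree 2, and the triad built there (D-F-A) is minor, so it is ii.
The scale of D minor (harmonic minor) is D E F G A Bb C#; D is degree 1, and the triad built there (D-F-A) is minor, so it is i.

ii in C major; i in D minor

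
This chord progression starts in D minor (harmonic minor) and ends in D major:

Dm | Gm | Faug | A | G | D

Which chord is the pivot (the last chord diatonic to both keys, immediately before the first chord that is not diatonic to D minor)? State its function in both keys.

Chords diatonic to D minor: Dm, Edim, Faug, Gm, A, B♭, C♯dim.
Reading the progression, the first chord not in that set is G, so the modulation leaves D minor there.
The chord immediately before G is A, which is diatonic to both keys: V in D minor and V in D major.

A — V in D minor, V in D major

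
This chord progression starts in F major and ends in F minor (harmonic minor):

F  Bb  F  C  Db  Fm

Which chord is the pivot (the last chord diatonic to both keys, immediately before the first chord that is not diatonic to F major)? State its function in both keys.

Chords diatonic to F major: F, Gm, Am, Bb, C, Dm, Edim.
Reading the progression, the first chord not in that set is Db, so the modulation leaves F major there.
The chord immediately before Db is C, which is diatonic to both keys: V in F major and V in F minor.

C — V in F major, V in F minor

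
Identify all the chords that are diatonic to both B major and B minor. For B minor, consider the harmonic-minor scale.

Triads in B major: B (I), C♯m (ii), D♯m (iii), E (IV), F♯ (V), G♯m (vi), A♯dim (vii°).
Triads in B minor (harmonic minor): Bm (i), C♯dim (ii°), Daug (III+), Em (iv), F♯ (V), G (VI), A♯dim (vii°).
Shared triads with their functions: F♯ (V in B major, V in B minor); A♯dim (vii° in B major, vii° in B minor).

F♯, A♯dim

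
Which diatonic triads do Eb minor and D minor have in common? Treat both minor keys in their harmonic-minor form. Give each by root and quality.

Triads in Eb minor (harmonic minor): Ebm (i), Fdim (ii°), Gbaug (III+), Abm (iv), Bb (V), Cb (VI), Ddim (vii°).
Triads in D minor (harmonic minor): Dm (i), Edim (ii°), Faug (III+), Gm (iv), A (V), Bb (VI), C#dim (vii°).
Shared triads with their functions: Bb (V in Eb minor, VI in D minor).

Bb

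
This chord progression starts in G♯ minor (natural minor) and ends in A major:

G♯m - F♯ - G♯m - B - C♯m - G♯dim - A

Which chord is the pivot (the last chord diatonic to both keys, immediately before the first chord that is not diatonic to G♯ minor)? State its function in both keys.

Chords diatonic to G♯ minor: G♯m, A♯dim, B, C♯m, D♯m, E, F♯.
Reading the progression, the first chord not in that set is G♯dim, so the modulation leaves G♯ minor there.
The chord immediately before G♯dim is C♯m, which is diatonic to both keys: iv in G♯ minor and iii in A major.

C♯m — iv in G♯ minor, iii in A major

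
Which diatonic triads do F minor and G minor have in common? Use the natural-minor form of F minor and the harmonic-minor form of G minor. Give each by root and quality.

Triads in F minor (natural minor): F minor (i), G diminished (ii°), Ab major (III), Bb minor (iv), C minor (v), Db major (VI), Eb major (VII).
Triads in G minor (harmonic minor): G minor (i), A diminished (ii°), Bb augmented (III+), C minor (iv), D major (V), Eb major (VI), F# diminished (vii°).
Shared triads with their functions: C minor (v in F minor, iv in G minor); Eb major (VII in F minor, VI in G minor).

Cm, Eb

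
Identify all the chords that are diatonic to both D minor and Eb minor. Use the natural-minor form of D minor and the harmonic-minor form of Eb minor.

Triads in D minor (natural minor): Dm (i), Edim (ii°), F (III), Gm (iv), Am (v), Bb (VI), C (VII).
Triads in Eb minor (harmonic minor): Ebm (i), Fdim (ii°), Gbaug (III+), Abm (iv), Bb (V), Cb (VI), Ddim (vii°).
Shared triads with their functions: Bb (VI in D minor, V in Eb minor).

Bb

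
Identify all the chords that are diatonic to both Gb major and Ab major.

Bbm, Db

Triads in Gb major: Gb major (I), Ab minor (ii), Bb minor (iii), Cb major (IV), Db major (V), Eb minor (vi), F diminished (vii°).
Triads in Ab major: Ab major (I), Bb minor (ii), C minor (iii), Db major (IV), Eb major (V), F minor (vi), G diminished (vii°).
Shared triads with their functions: Bb minor (iii in Gb major, ii in Ab major); Db major (V in Gb major, IV in Ab major).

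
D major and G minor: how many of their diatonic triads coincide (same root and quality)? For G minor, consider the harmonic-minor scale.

1

Diatonic triads of D major: D (I), Em (ii), F♯m (iii), G (IV), A (V), Bm (vi), C♯dim (vii°).
Diatonic triads of G minor (harmonic minor): Gm (i), Adim (ii°), B♭aug (III+), Cm (iv), D (V), E♭ (VI), F♯dim (vii°).
Matching root and quality in both lists: D.
That gives 1 common triad.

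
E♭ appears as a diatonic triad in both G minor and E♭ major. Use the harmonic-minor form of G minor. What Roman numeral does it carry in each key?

The scale of G minor (harmonic minor) is G A B♭ C D E♭ F♯; E♭ is degree 6, and the triad built there (E♭-G-B♭) is major, so it is VI.
The scale of E♭ major is E♭ F G A♭ B♭ C D; E♭ is degree 1, and the triad built there (E♭-G-B♭) is major, so it is I.

VI in G minor; I in E♭ major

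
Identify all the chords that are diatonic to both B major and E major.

Triads in B major: B major (I), C♯ minor (ii), D♯ minor (iii), E major (IV), F♯ major (V), G♯ minor (vi), A♯ diminished (vii°).
Triads in E major: E major (I), F♯ minor (ii), G♯ minor (iii), A major (IV), B major (V), C♯ minor (vi), D♯ diminished (vii°).
Shared triads with their functions: B major (I in B major, V in E major); C♯ minor (ii in B major, vi in E major); E major (IV in B major, I in E major); G♯ minor (vi in B major, iii in E major).

B, C♯m, E, G♯m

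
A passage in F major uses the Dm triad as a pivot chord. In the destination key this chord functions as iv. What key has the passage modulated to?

The numeral iv denotes a minor triad on scale degree 4. With D on degree 4, the tonic of the new key is A.
Degree 4 carries a minor triad in minor keys, so the destination is A minor.
Check: the diatonic triads of A minor (natural minor) are Am (i), Bdim (ii°), C (III), Dm (iv), Em (v), F (VI), G (VII) — Dm is indeed iv.

A minor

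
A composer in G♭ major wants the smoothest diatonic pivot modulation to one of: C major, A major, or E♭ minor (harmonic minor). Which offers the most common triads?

E♭ minor

Triads of G♭ major: G♭ (I), A♭m (ii), B♭m (iii), C♭ (IV), D♭ (V), E♭m (vi), Fdim (vii°).
C major shares 0: none.
A major shares 0: none.
E♭ minor (harmonic minor) shares 4: A♭m, C♭, E♭m, Fdim.
The most common triads (4) are shared with E♭ minor.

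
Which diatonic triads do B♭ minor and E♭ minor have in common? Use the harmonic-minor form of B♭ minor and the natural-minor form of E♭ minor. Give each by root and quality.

B♭m, E♭m, G♭

Triads in B♭ minor (harmonic minor): B♭m (i), Cdim (ii°), D♭aug (III+), E♭m (iv), F (V), G♭ (VI), Adim (vii°).
Triads in E♭ minor (natural minor): E♭m (i), Fdim (ii°), G♭ (III), A♭m (iv), B♭m (v), C♭ (VI), D♭ (VII).
Shared triads with their functions: B♭m (i in B♭ minor, v in E♭ minor); E♭m (iv in B♭ minor, i in E♭ minor); G♭ (VI in B♭ minor, III in E♭ minor).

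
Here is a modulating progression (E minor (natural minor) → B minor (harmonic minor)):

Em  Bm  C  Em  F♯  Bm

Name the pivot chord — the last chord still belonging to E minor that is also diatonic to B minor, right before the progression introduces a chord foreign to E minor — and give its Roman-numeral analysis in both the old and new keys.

Chords diatonic to E minor: Em, F♯dim, G, Am, Bm, C, D.
Reading the progression, the first chord not in that set is F♯, so the modulation leaves E minor there.
The chord immediately before F♯ is Em, which is diatonic to both keys: i in E minor and iv in B minor.

Em — i in E minor, iv in B minor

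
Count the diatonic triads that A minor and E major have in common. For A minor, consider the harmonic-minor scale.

Diatonic triads of A minor (harmonic minor): Am (i), Bdim (ii°), Caug (III+), Dm (iv), E (V), F (VI), G#dim (vii°).
Diatonic triads of E major: E (I), F#m (ii), G#m (iii), A (IV), B (V), C#m (vi), D#dim (vii°).
Matching root and quality in both lists: E.
That gives 1 common triad.

1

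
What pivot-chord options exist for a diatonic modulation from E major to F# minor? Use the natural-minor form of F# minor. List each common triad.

Triads in E major: E (I), F#m (ii), G#m (iii), A (IV), B (V), C#m (vi), D#dim (vii°).
Triads in F# minor (natural minor): F#m (i), G#dim (ii°), A (III), Bm (iv), C#m (v), D (VI), E (VII).
Shared triads with their functions: E (I in E major, VII in F# minor); F#m (ii in E major, i in F# minor); A (IV in E major, III in F# minor); C#m (vi in E major, v in F# minor).

E, F#m, A, C#m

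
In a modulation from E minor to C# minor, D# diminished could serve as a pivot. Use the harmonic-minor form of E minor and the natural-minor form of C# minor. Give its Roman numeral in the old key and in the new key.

The scale of E minor (harmonic minor) is E F# G A B C D#; D# is degree 7, and the triad built there (D#-F#-A) is diminished, so it is vii°.
The scale of C# minor (natural minor) is C# D# E F# G# A B; D# is degree 2, and the triad built there (D#-F#-A) is diminished, so it is ii°.

vii° in E minor; ii° in C# minor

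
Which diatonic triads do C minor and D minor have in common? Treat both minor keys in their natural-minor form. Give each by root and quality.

Gm, Bb

Triads in C minor (natural minor): Cm (i), Ddim (ii°), Eb (III), Fm (iv), Gm (v), Ab (VI), Bb (VII).
Triads in D minor (natural minor): Dm (i), Edim (ii°), F (III), Gm (iv), Am (v), Bb (VI), C (VII).
Shared triads with their functions: Gm (v in C minor, iv in D minor); Bb (VII in C minor, VI in D minor).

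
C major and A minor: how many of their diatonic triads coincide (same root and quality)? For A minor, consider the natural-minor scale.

7

Diatonic triads of C major: C (I), Dm (ii), Em (iii), F (IV), G (V), Am (vi), Bdim (vii°).
Diatonic triads of A minor (natural minor): Am (i), Bdim (ii°), C (III), Dm (iv), Em (v), F (VI), G (VII).
Matching root and quality in both lists: C, Dm, Em, F, G, Am, Bdim.
That gives 7 common triads.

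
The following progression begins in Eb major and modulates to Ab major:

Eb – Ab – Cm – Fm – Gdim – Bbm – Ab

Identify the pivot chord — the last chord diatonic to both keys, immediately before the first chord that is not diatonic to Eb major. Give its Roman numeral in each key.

Fm — ii in Eb major, vi in Ab major

Chords diatonic to Eb major: Eb, Fm, Gm, Ab, Bb, Cm, Ddim.
Reading the progression, the first chord not in that set is Gdim, so the modulation leaves Eb major there.
The chord immediately before Gdim is Fm, which is diatonic to both keys: ii in Eb major and vi in Ab major.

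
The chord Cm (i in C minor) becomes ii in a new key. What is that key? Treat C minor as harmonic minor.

The numeral ii denotes a minor triad on scale degree 2. With C on degree 2, the tonic of the new key is B♭.
Degree 2 carries a minor triad in major keys, so the destination is B♭ major.
Check: the diatonic triads of B♭ major are B♭ (I), Cm (ii), Dm (iii), E♭ (IV), F (V), Gm (vi), Adim (vii°) — Cm is indeed ii.

B♭ major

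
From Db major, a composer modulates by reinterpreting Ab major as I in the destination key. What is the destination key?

Ab major

The numeral I denotes a major triad on scale degree 1. With Ab on degree 1, the tonic of the new key is Ab.
Degree 1 carries a major triad in major keys, so the destination is Ab major.
Check: the diatonic triads of Ab major are Ab (I), Bbm (ii), Cm (iii), Db (IV), Eb (V), Fm (vi), Gdim (vii°) — Ab major is indeed I.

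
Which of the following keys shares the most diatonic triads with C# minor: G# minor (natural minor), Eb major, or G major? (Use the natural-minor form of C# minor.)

Triads of C# minor (natural minor): C#m (i), D#dim (ii°), E (III), F#m (iv), G#m (v), A (VI), B (VII).
G# minor (natural minor) shares 4: C#m, E, G#m, B.
Eb major shares 0: none.
G major shares 0: none.
The most common triads (4) are shared with G# minor.

G# minor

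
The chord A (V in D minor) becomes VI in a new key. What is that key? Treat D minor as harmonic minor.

C# minor

The numeral VI denotes a major triad on scale degree 6. With A on degree 6, the tonic of the new key is C#.
Degree 6 carries a major triad in minor keys, so the destination is C# minor.
Check: the diatonic triads of C# minor (natural minor) are C#m (i), D#dim (ii°), E (III), F#m (iv), G#m (v), A (VI), B (VII) — A is indeed VI.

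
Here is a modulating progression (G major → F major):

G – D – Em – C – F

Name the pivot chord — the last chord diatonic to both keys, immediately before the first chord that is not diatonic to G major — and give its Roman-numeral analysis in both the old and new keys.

C — IV in G major, V in F major

Chords diatonic to G major: G, Am, Bm, C, D, Em, F♯dim.
Reading the progression, the first chord not in that set is F, so the modulation leaves G major there.
The chord immediately before F is C, which is diatonic to both keys: IV in G major and V in F major.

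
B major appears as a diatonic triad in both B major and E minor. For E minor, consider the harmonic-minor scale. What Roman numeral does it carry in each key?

I in B major; V in E minor

The scale of B major is B C# D# E F# G# A#; B is degree 1, and the triad built there (B-D#-F#) is major, so it is I.
The scale of E minor (harmonic minor) is E F# G A B C D#; B is degree 5, and the triad built there (B-D#-F#) is major, so it is V.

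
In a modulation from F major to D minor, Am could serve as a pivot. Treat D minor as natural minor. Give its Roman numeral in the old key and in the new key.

iii in F major; v in D minor

The scale of F major is F G A Bb C D E; A is degree 3, and the triad built there (A-C-E) is minor, so it is iii.
The scale of D minor (natural minor) is D E F G A Bb C; A is degree 5, and the triad built there (A-C-E) is minor, so it is v.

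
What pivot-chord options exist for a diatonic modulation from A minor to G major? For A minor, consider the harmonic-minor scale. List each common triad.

Am

Triads in A minor (harmonic minor): Am (i), Bdim (ii°), Caug (III+), Dm (iv), E (V), F (VI), G♯dim (vii°).
Triads in G major: G (I), Am (ii), Bm (iii), C (IV), D (V), Em (vi), F♯dim (vii°).
Shared triads with their functions: Am (i in A minor, ii in G major).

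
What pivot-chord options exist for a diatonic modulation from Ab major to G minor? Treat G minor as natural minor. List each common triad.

Cm, Eb

Triads in Ab major: Ab (I), Bbm (ii), Cm (iii), Db (IV), Eb (V), Fm (vi), Gdim (vii°).
Triads in G minor (natural minor): Gm (i), Adim (ii°), Bb (III), Cm (iv), Dm (v), Eb (VI), F (VII).
Shared triads with their functions: Cm (iii in Ab major, iv in G minor); Eb (V in Ab major, VI in G minor).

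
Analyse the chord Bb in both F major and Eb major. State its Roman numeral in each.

The scale of F major is F G A Bb C D E; Bb is degree 4, and the triad built there (Bb-D-F) is major, so it is IV.
The scale of Eb major is Eb F G Ab Bb C D; Bb is degree 5, and the triad built there (Bb-D-F) is major, so it is V.

IV in F major; V in Eb major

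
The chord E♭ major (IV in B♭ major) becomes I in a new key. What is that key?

E♭ major

The numeral I denotes a major triad on scale degree 1. With E♭ on degree 1, the tonic of the new key is E♭.
Degree 1 carries a major triad in major keys, so the destination is E♭ major.
Check: the diatonic triads of E♭ major are E♭ (I), Fm (ii), Gm (iii), A♭ (IV), B♭ (V), Cm (vi), Ddim (vii°) — E♭ major is indeed I.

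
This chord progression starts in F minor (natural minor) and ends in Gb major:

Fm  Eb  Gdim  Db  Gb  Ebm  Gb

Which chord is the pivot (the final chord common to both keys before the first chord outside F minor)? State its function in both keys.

Chords diatonic to F minor: Fm, Gdim, Ab, Bbm, Cm, Db, Eb.
Reading the progression, the first chord not in that set is Gb, so the modulation leaves F minor there.
The chord immediately before Gb is Db, which is diatonic to both keys: VI in F minor and V in Gb major.

Db — VI in F minor, V in Gb major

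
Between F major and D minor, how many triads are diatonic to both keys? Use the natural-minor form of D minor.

7

Diatonic triads of F major: F major (I), G minor (ii), A minor (iii), Bb major (IV), C major (V), D minor (vi), E diminished (vii°).
Diatonic triads of D minor (natural minor): D minor (i), E diminished (ii°), F major (III), G minor (iv), A minor (v), Bb major (VI), C major (VII).
Matching root and quality in both lists: F major, G minor, A minor, Bb major, C major, D minor, E diminished.
That gives 7 common triads.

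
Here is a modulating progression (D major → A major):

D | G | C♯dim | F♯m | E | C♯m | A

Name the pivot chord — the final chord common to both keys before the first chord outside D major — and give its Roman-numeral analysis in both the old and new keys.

F♯m — iii in D major, vi in A major

Chords diatonic to D major: D, Em, F♯m, G, A, Bm, C♯dim.
Reading the progression, the first chord not in that set is E, so the modulation leaves D major there.
The chord immediately before E is F♯m, which is diatonic to both keys: iii in D major and vi in A major.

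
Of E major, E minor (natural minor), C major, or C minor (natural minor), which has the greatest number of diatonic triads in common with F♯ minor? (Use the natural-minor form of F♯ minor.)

E major

Triads of F♯ minor (natural minor): F♯m (i), G♯dim (ii°), A (III), Bm (iv), C♯m (v), D (VI), E (VII).
E major shares 4: F♯m, A, C♯m, E.
E minor (natural minor) shares 2: Bm, D.
C major shares 0: none.
C minor (natural minor) shares 0: none.
The most common triads (4) are shared with E major.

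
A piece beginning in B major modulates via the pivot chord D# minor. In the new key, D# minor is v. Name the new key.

G# minor

The numeral v denotes a minor triad on scale degree 5. With D# on degree 5, the tonic of the new key is G#.
Degree 5 carries a minor triad in natural-minor keys, so the destination is G# minor.
Check: the diatonic triads of G# minor (natural minor) are G#m (i), A#dim (ii°), B (III), C#m (iv), D#m (v), E (VI), F# (VII) — D# minor is indeed v.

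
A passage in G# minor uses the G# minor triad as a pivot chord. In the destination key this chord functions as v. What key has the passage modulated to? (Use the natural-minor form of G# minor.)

The numeral v denotes a minor triad on scale degree 5. With G# on degree 5, the tonic of the new key is C#.
Degree 5 carries a minor triad in natural-minor keys, so the destination is C# minor.
Check: the diatonic triads of C# minor (natural minor) are C#m (i), D#dim (ii°), E (III), F#m (iv), G#m (v), A (VI), B (VII) — G# minor is indeed v.

C# minor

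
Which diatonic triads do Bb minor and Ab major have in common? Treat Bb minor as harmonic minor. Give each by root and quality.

Triads in Bb minor (harmonic minor): Bb minor (i), C diminished (ii°), Db augmented (III+), Eb minor (iv), F major (V), Gb major (VI), A diminished (vii°).
Triads in Ab major: Ab major (I), Bb minor (ii), C minor (iii), Db major (IV), Eb major (V), F minor (vi), G diminished (vii°).
Shared triads with their functions: Bb minor (i in Bb minor, ii in Ab major).

Bbm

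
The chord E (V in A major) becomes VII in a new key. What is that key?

The numeral VII denotes a major triad on scale degree 7. With E on degree 7, the tonic of the new key is F#.
Degree 7 carries a major triad in natural-minor keys, so the destination is F# minor.
Check: the diatonic triads of F# minor (natural minor) are F#m (i), G#dim (ii°), A (III), Bm (iv), C#m (v), D (VI), E (VII) — E is indeed VII.

F# minor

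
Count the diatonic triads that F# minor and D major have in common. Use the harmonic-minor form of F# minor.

Diatonic triads of F# minor (harmonic minor): F#m (i), G#dim (ii°), Aaug (III+), Bm (iv), C# (V), D (VI), E#dim (vii°).
Diatonic triads of D major: D (I), Em (ii), F#m (iii), G (IV), A (V), Bm (vi), C#dim (vii°).
Matching root and quality in both lists: F#m, Bm, D.
That gives 3 common triads.

3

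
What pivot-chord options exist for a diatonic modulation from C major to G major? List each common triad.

Triads in C major: C (I), Dm (ii), Em (iii), F (IV), G (V), Am (vi), Bdim (vii°).
Triads in G major: G (I), Am (ii), Bm (iii), C (IV), D (V), Em (vi), F#dim (vii°).
Shared triads with their functions: C (I in C major, IV in G major); Em (iii in C major, vi in G major); G (V in C major, I in G major); Am (vi in C major, ii in G major).

C, Em, G, Am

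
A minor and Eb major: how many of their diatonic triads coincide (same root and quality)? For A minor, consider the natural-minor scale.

Diatonic triads of A minor (natural minor): Am (i), Bdim (ii°), C (III), Dm (iv), Em (v), F (VI), G (VII).
Diatonic triads of Eb major: Eb (I), Fm (ii), Gm (iii), Ab (IV), Bb (V), Cm (vi), Ddim (vii°).
No triad has the same root and quality in both keys.

0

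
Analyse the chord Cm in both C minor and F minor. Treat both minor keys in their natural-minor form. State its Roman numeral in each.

The scale of C minor (natural minor) is C D Eb F G Ab Bb; C is degree 1, and the triad built there (C-Eb-G) is minor, so it is i.
The scale of F minor (natural minor) is F G Ab Bb C Db Eb; C is degree 5, and the triad built there (C-Eb-G) is minor, so it is v.

i in C minor; v in F minor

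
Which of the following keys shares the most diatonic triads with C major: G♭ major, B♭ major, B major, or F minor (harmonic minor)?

Triads of C major: C (I), Dm (ii), Em (iii), F (IV), G (V), Am (vi), Bdim (vii°).
G♭ major shares 0: none.
B♭ major shares 2: Dm, F.
B major shares 0: none.
F minor (harmonic minor) shares 1: C.
The most common triads (2) are shared with B♭ major.

B♭ major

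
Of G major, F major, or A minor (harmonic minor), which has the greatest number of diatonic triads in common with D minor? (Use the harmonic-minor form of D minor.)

F major

Triads of D minor (harmonic minor): D minor (i), E diminished (ii°), F augmented (III+), G minor (iv), A major (V), Bb major (VI), C# diminished (vii°).
G major shares 0: none.
F major shares 4: Dm, Edim, Gm, Bb.
A minor (harmonic minor) shares 1: Dm.
The most common triads (4) are shared with F major.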